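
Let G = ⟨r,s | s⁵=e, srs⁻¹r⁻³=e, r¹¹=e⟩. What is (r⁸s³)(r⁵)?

Compute (r⁸s³) · (r⁵) by multiplying left to right and reducing via the relations at each step:
  (r⁸s³) · r⁵ = s³

Answer: s³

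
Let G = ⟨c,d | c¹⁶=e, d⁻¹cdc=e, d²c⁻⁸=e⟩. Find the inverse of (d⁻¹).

The order of (d⁻¹) is 4 (smallest k with (d⁻¹)ᵏ = e), so (d⁻¹)⁻¹ = (d⁻¹)³ = d.
Check: (d⁻¹) · d → (d⁻¹) · d = e, giving e as required.

Answer: d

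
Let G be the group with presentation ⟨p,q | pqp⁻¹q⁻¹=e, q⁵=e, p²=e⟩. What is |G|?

Enumerate words in the generators, reducing via the relations: the distinct elements are
  {e, p, q, pq, q², q³, q⁴, pq², pq³, pq⁴}.
No further products give new elements, so |G| = 10.

Answer: 10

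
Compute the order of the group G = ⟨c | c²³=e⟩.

G is generated by a single element, so G is cyclic. The relator gives c²³ = e and no smaller power is forced to be e, so the 23 powers {c, e, c², c³, c⁴, c⁵, c⁶, c⁷, c⁸, c⁹, c²², c²¹, c²⁰, c¹², c¹³, c¹¹, c¹⁰, c¹⁴, c¹⁵, c¹⁶, c¹⁷, c¹⁸, c¹⁹} are distinct. Hence |G| = 23.

Answer: 23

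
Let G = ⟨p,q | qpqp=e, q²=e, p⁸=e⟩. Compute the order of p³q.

Compute successive powers until reaching e:
  (p³q)¹ = p³q, (p³q)² = e.
The smallest positive k with (p³q)ᵏ = e is 2.

Answer: 2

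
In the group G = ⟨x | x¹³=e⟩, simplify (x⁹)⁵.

Compute successive powers of (x⁹), reducing at each step:
  (x⁹)²: (x⁹) · x⁹ = x⁵
  (x⁹)³: (x⁵) · x⁹ = x
  (x⁹)⁴: x · x⁹ = x¹⁰
  (x⁹)⁵: (x¹⁰) · x⁹ = x⁶

Answer: x⁶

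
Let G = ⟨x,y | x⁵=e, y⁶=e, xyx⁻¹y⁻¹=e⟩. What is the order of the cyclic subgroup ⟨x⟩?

|⟨x⟩| equals the order of x. Compute successive powers until reaching e:
  x¹ = x, x² = x², x³ = x³, x⁴ = x⁴, x⁵ = e.
The smallest positive k with xᵏ = e is 5, so |⟨x⟩| = 5.

Answer: 5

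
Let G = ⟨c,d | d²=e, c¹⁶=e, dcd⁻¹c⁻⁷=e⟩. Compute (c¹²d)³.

Compute successive powers of (c¹²d), reducing at each step:
  (c¹²d)²: (c¹²d) · c¹² = d;   d · d = e
  (c¹²d)³: e · c¹² = c¹²;   (c¹²) · d = c¹²d

Answer: c¹²d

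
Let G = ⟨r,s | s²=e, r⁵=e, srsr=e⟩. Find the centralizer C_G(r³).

⟨r³⟩ ⊆ C_G(r³) since powers of r³ commute with r³; so |C_G(r³)| ≥ |⟨r³⟩| = 5.
By orbit–stabilizer, |C_G(r³)| = |G| / |conj. class of r³| = 10 / 2 = 5.
The 5 elements commuting with r³ are {e, r, r², r³, r⁴}.

Answer: {e, r, r², r³, r⁴}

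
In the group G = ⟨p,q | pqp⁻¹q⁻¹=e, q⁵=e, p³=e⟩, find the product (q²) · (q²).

Compute (q²) · (q²) by multiplying left to right and reducing via the relations at each step:
  (q²) · q² = q⁴

Answer: q⁴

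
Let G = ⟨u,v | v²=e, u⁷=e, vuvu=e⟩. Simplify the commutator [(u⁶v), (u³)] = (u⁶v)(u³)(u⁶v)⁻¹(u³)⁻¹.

[(u⁶v), (u³)] = (u⁶v)·(u³)·(u⁶v)⁻¹·(u³)⁻¹.
  (u⁶v) · (u³) = u³v
  (u³v) · (u⁶v) = u⁴
  (u⁴) · (u⁴) = u

Answer: u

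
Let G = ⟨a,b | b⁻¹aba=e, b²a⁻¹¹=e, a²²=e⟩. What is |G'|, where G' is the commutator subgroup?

G' = [G, G] is generated by all commutators. The generator-pair commutators are: [a, b] = a².
The subgroup they normally generate is {e, a², a⁴, a⁶, a⁸, a¹⁰, a¹², a¹⁴, a¹⁶, a¹⁸, a²⁰}, of order 11.
Check: |G/G'| = 44/11 = 4 is the order of the abelianisation.

Answer: 11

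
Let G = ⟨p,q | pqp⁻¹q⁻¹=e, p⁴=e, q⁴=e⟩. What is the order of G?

Enumerate words in the generators, reducing via the relations: the distinct elements are
  {e, p, q, pq, p², p³, q², q³, pq², pq³, p²q, p³q, p²q², p²q³, p³q², p³q³}.
No further products give new elements, so |G| = 16.

Answer: 16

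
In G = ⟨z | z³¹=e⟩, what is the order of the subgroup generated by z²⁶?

|⟨z²⁶⟩| equals the order of z²⁶. Compute successive powers until reaching e:
  (z²⁶)¹ = z²⁶, (z²⁶)² = z²¹, (z²⁶)³ = z¹⁶, (z²⁶)⁴ = z¹¹, (z²⁶)⁵ = z⁶, (z²⁶)⁶ = z, (z²⁶)⁷ = z²⁷, (z²⁶)⁸ = z²², (z²⁶)⁹ = z¹⁷, (z²⁶)¹⁰ = z¹², (z²⁶)¹¹ = z⁷, (z²⁶)¹² = z², (z²⁶)¹³ = z²⁸, (z²⁶)¹⁴ = z²³, (z²⁶)¹⁵ = z¹⁸, (z²⁶)¹⁶ = z¹³, (z²⁶)¹⁷ = z⁸, (z²⁶)¹⁸ = z³, (z²⁶)¹⁹ = z²⁹, (z²⁶)²⁰ = z²⁴, (z²⁶)²¹ = z¹⁹, (z²⁶)²² = z¹⁴, (z²⁶)²³ = z⁹, (z²⁶)²⁴ = z⁴, (z²⁶)²⁵ = z³⁰, (z²⁶)²⁶ = z²⁵, (z²⁶)²⁷ = z²⁰, (z²⁶)²⁸ = z¹⁵, (z²⁶)²⁹ = z¹⁰, (z²⁶)³⁰ = z⁵, (z²⁶)³¹ = e.
The smallest positive k with (z²⁶)ᵏ = e is 31, so |⟨z²⁶⟩| = 31.

Answer: 31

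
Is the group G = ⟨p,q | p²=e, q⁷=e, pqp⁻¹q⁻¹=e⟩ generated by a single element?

|G| = 14. The element pq has order 14 (its powers give 14 distinct elements), so ⟨pq⟩ = G and G is cyclic.

Answer: Yes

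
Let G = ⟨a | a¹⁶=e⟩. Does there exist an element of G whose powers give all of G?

|G| = 16. The element a has order 16 (its powers give 16 distinct elements), so ⟨a⟩ = G and G is cyclic.

Answer: Yes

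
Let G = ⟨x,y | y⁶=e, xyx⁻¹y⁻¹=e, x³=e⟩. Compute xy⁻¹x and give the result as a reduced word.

Multiply left to right, reducing at each step:
  x · y⁻¹ = xy⁵
  (xy⁵) · x = x²y⁵

Answer: x²y⁵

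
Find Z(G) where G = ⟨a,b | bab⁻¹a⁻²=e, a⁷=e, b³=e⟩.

An element z ∈ Z(G) iff z commutes with every generator.
For example e is central: e·a = a = a·e; e·b = b = b·e.
Whereas a ∉ Z(G) since a·b = ab ≠ a²b = b·a.
Checking each of the 21 elements this way gives Z(G) = {e}, of order 1.

Answer: {e}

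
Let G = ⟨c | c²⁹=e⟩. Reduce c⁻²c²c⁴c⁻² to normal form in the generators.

Multiply left to right, reducing at each step:
  (c²⁷) · c² = e
  e · c⁴ = c⁴
  (c⁴) · c⁻² = c²

Answer: c²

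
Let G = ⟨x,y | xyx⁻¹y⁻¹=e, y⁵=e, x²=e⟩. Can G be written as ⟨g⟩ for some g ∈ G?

|G| = 10. The element xy has order 10 (its powers give 10 distinct elements), so ⟨xy⟩ = G and G is cyclic.

Answer: Yes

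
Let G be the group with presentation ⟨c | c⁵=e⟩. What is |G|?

G is generated by a single element, so G is cyclic. The relator gives c⁵ = e and no smaller power is forced to be e, so the 5 powers {c, e, c², c³, c⁴} are distinct. Hence |G| = 5.

Answer: 5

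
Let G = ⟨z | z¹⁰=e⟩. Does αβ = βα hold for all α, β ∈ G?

G has a single generator, so G is cyclic and hence abelian.

Answer: Yes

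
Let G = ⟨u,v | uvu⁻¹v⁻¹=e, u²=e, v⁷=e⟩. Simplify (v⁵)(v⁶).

Compute (v⁵) · (v⁶) by multiplying left to right and reducing via the relations at each step:
  (v⁵) · v⁶ = v⁴

Answer: v⁴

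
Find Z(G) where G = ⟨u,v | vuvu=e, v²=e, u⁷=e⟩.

An element z ∈ Z(G) iff z commutes with every generator.
For example e is central: e·u = u = u·e; e·v = v = v·e.
Whereas u ∉ Z(G) since u·v = uv ≠ u⁶v = v·u.
Checking each of the 14 elements this way gives Z(G) = {e}, of order 1.

Answer: {e}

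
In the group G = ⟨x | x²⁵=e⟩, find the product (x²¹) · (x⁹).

Compute (x²¹) · (x⁹) by multiplying left to right and reducing via the relations at each step:
  (x²¹) · x⁹ = x⁵

Answer: x⁵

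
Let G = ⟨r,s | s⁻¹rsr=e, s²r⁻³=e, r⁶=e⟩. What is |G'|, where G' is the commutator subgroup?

G' = [G, G] is generated by all commutators. The generator-pair commutators are: [r, s] = r².
The subgroup they normally generate is {e, r², r⁴}, of order 3.
Check: |G/G'| = 12/3 = 4 is the order of the abelianisation.

Answer: 3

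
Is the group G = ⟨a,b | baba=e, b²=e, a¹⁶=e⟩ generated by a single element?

Every cyclic group is abelian. But a·b = ab while b·a = a¹⁵b, so a·b ≠ b·a and G is not abelian. Hence G is not cyclic.

Answer: No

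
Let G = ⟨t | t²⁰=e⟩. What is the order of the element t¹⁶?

Compute successive powers until reaching e:
  (t¹⁶)¹ = t¹⁶, (t¹⁶)² = t¹², (t¹⁶)³ = t⁸, (t¹⁶)⁴ = t⁴, (t¹⁶)⁵ = e.
The smallest positive k with (t¹⁶)ᵏ = e is 5.

Answer: 5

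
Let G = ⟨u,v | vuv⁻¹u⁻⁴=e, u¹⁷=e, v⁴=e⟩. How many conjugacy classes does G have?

The conjugacy classes (representative and size) are:
  [e] (size 1), [u⁴] (size 4), [u²] (size 4), [u⁵] (size 4), [u¹¹] (size 4), [u⁷v] (size 17), [u³v²] (size 17), [u⁹v³] (size 17).
Class equation: 1 + 4 + 4 + 4 + 4 + 17 + 17 + 17 = 68 = |G|. So G has 8 conjugacy classes.

Answer: 8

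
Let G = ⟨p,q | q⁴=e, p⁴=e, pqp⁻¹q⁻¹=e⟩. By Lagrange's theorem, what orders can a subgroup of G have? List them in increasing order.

|G| = 16 = 2⁴. By Lagrange's theorem the order of any subgroup divides 16; the divisors of 16 are 1, 2, 4, 8, 16.

Answer: 1, 2, 4, 8, 16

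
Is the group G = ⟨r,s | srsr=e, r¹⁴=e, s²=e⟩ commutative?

r·s = rs but s·r = r¹³s, so r·s ≠ s·r and G is not abelian.

Answer: No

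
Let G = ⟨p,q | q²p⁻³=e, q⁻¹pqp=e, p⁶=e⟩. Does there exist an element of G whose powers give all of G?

Every cyclic group is abelian. But p·q = pq while q·p = p²q⁻¹, so p·q ≠ q·p and G is not abelian. Hence G is not cyclic.

Answer: No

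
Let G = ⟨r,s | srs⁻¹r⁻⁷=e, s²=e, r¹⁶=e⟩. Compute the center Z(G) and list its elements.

An element z ∈ Z(G) iff z commutes with every generator.
For example r⁸ is central: (r⁸)·r = r⁹ = r·(r⁸); (r⁸)·s = r⁸s = s·(r⁸).
Whereas r ∉ Z(G) since r·s = rs ≠ r⁷s = s·r.
Checking each of the 32 elements this way gives Z(G) = {e, r⁸}, of order 2.

Answer: {e, r⁸}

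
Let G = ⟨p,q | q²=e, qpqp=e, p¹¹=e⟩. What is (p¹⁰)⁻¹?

The order of (p¹⁰) is 11 (smallest k with (p¹⁰)ᵏ = e), so (p¹⁰)⁻¹ = (p¹⁰)¹⁰ = p.
Check: (p¹⁰) · p → (p¹⁰) · p = e, giving e as required.

Answer: p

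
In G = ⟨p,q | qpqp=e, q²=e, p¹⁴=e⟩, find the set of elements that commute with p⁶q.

⟨p⁶q⟩ ⊆ C_G(p⁶q) since powers of p⁶q commute with p⁶q; so |C_G(p⁶q)| ≥ |⟨p⁶q⟩| = 2.
By orbit–stabilizer, |C_G(p⁶q)| = |G| / |conj. class of p⁶q| = 28 / 7 = 4.
The 4 elements commuting with p⁶q are {e, p⁷, p¹³q, p⁶q}.

Answer: {e, p⁷, p¹³q, p⁶q}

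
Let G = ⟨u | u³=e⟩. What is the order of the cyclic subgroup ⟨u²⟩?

|⟨u²⟩| equals the order of u². Compute successive powers until reaching e:
  (u²)¹ = u², (u²)² = u, (u²)³ = e.
The smallest positive k with (u²)ᵏ = e is 3, so |⟨u²⟩| = 3.

Answer: 3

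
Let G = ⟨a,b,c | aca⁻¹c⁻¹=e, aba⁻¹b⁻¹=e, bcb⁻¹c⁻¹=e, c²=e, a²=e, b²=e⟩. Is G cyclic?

|G| = 8, but the maximum element order in G is 2 < 8. No single element generates all of G, so G is not cyclic.

Answer: No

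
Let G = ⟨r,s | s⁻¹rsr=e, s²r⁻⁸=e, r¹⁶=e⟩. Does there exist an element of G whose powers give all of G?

Every cyclic group is abelian. But r·s = rs while s·r = r⁷s⁻¹, so r·s ≠ s·r and G is not abelian. Hence G is not cyclic.

Answer: No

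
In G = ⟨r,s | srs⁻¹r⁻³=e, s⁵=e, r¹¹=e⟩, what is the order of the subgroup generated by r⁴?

|⟨r⁴⟩| equals the order of r⁴. Compute successive powers until reaching e:
  (r⁴)¹ = r⁴, (r⁴)² = r⁸, (r⁴)³ = r, (r⁴)⁴ = r⁵, (r⁴)⁵ = r⁹, (r⁴)⁶ = r², (r⁴)⁷ = r⁶, (r⁴)⁸ = r¹⁰, (r⁴)⁹ = r³, (r⁴)¹⁰ = r⁷, (r⁴)¹¹ = e.
The smallest positive k with (r⁴)ᵏ = e is 11, so |⟨r⁴⟩| = 11.

Answer: 11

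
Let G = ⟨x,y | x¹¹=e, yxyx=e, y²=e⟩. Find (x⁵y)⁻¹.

The order of (x⁵y) is 2 (smallest k with (x⁵y)ᵏ = e), so (x⁵y)⁻¹ = (x⁵y)¹ = x⁵y.
Check: (x⁵y) · (x⁵y) → (x⁵y) · x⁵ = y;   y · y = e, giving e as required.

Answer: x⁵y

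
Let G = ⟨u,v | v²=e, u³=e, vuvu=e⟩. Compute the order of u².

Compute successive powers until reaching e:
  (u²)¹ = u², (u²)² = u, (u²)³ = e.
The smallest positive k with (u²)ᵏ = e is 3.

Answer: 3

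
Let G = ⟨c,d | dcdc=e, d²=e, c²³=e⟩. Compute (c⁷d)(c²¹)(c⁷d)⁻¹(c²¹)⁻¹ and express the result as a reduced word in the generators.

[(c⁷d), (c²¹)] = (c⁷d)·(c²¹)·(c⁷d)⁻¹·(c²¹)⁻¹.
  (c⁷d) · (c²¹) = c⁹d
  (c⁹d) · (c⁷d) = c²
  (c²) · (c²) = c⁴

Answer: c⁴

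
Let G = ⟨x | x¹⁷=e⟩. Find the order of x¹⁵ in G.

Compute successive powers until reaching e:
  (x¹⁵)¹ = x¹⁵, (x¹⁵)² = x¹³, (x¹⁵)³ = x¹¹, (x¹⁵)⁴ = x⁹, (x¹⁵)⁵ = x⁷, (x¹⁵)⁶ = x⁵, (x¹⁵)⁷ = x³, (x¹⁵)⁸ = x, (x¹⁵)⁹ = x¹⁶, (x¹⁵)¹⁰ = x¹⁴, (x¹⁵)¹¹ = x¹², (x¹⁵)¹² = x¹⁰, (x¹⁵)¹³ = x⁸, (x¹⁵)¹⁴ = x⁶, (x¹⁵)¹⁵ = x⁴, (x¹⁵)¹⁶ = x², (x¹⁵)¹⁷ = e.
The smallest positive k with (x¹⁵)ᵏ = e is 17.

Answer: 17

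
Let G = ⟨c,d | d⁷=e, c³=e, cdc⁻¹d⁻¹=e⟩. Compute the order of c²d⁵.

Compute successive powers until reaching e:
  (c²d⁵)¹ = c²d⁵, (c²d⁵)² = cd³, (c²d⁵)³ = d, (c²d⁵)⁴ = c²d⁶, (c²d⁵)⁵ = cd⁴, (c²d⁵)⁶ = d², (c²d⁵)⁷ = c², (c²d⁵)⁸ = cd⁵, (c²d⁵)⁹ = d³, (c²d⁵)¹⁰ = c²d, (c²d⁵)¹¹ = cd⁶, (c²d⁵)¹² = d⁴, (c²d⁵)¹³ = c²d², (c²d⁵)¹⁴ = c, (c²d⁵)¹⁵ = d⁵, (c²d⁵)¹⁶ = c²d³, (c²d⁵)¹⁷ = cd, (c²d⁵)¹⁸ = d⁶, (c²d⁵)¹⁹ = c²d⁴, (c²d⁵)²⁰ = cd², (c²d⁵)²¹ = e.
The smallest positive k with (c²d⁵)ᵏ = e is 21.

Answer: 21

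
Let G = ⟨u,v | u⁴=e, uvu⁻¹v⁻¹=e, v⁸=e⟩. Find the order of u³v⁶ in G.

Compute successive powers until reaching e:
  (u³v⁶)¹ = u³v⁶, (u³v⁶)² = u²v⁴, (u³v⁶)³ = uv², (u³v⁶)⁴ = e.
The smallest positive k with (u³v⁶)ᵏ = e is 4.

Answer: 4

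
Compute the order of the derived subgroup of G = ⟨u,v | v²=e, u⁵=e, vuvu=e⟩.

G' = [G, G] is generated by all commutators. The generator-pair commutators are: [u, v] = u².
The subgroup they normally generate is {e, u, u², u³, u⁴}, of order 5.
Check: |G/G'| = 10/5 = 2 is the order of the abelianisation.

Answer: 5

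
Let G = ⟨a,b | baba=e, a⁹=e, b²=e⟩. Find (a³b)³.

Compute successive powers of (a³b), reducing at each step:
  (a³b)²: (a³b) · a³ = b;   b · b = e
  (a³b)³: e · a³ = a³;   (a³) · b = a³b

Answer: a³b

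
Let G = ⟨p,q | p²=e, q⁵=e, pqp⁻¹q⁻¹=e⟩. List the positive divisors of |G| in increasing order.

|G| = 10 = 2 · 5. By Lagrange's theorem the order of any subgroup divides 10; the divisors of 10 are 1, 2, 5, 10.

Answer: 1, 2, 5, 10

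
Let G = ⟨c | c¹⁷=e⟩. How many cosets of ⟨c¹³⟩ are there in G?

First find ord(c¹³) by computing successive powers:
  (c¹³)¹ = c¹³, (c¹³)² = c⁹, (c¹³)³ = c⁵, (c¹³)⁴ = c, (c¹³)⁵ = c¹⁴, (c¹³)⁶ = c¹⁰, (c¹³)⁷ = c⁶, (c¹³)⁸ = c², (c¹³)⁹ = c¹⁵, (c¹³)¹⁰ = c¹¹, (c¹³)¹¹ = c⁷, (c¹³)¹² = c³, (c¹³)¹³ = c¹⁶, (c¹³)¹⁴ = c¹², (c¹³)¹⁵ = c⁸, (c¹³)¹⁶ = c⁴, (c¹³)¹⁷ = e.
So |⟨c¹³⟩| = ord(c¹³) = 17. With |G| = 17, by Lagrange [G : ⟨c¹³⟩] = 17/17 = 1.

Answer: 1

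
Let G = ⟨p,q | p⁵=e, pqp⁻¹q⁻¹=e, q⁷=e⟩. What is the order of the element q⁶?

Compute successive powers until reaching e:
  (q⁶)¹ = q⁶, (q⁶)² = q⁵, (q⁶)³ = q⁴, (q⁶)⁴ = q³, (q⁶)⁵ = q², (q⁶)⁶ = q, (q⁶)⁷ = e.
The smallest positive k with (q⁶)ᵏ = e is 7.

Answer: 7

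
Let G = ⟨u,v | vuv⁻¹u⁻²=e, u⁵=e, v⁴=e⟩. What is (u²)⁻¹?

The order of (u²) is 5 (smallest k with (u²)ᵏ = e), so (u²)⁻¹ = (u²)⁴ = u³.
Check: (u²) · (u³) → (u²) · u³ = e, giving e as required.

Answer: u³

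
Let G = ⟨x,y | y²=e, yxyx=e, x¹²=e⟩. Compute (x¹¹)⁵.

Compute successive powers of (x¹¹), reducing at each step:
  (x¹¹)²: (x¹¹) · x¹¹ = x¹⁰
  (x¹¹)³: (x¹⁰) · x¹¹ = x⁹
  (x¹¹)⁴: (x⁹) · x¹¹ = x⁸
  (x¹¹)⁵: (x⁸) · x¹¹ = x⁷

Answer: x⁷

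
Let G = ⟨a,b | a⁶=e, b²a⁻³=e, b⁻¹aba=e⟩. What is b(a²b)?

Compute b · (a²b) by multiplying left to right and reducing via the relations at each step:
  b · a² = ab⁻¹
  (ab⁻¹) · b = a

Answer: a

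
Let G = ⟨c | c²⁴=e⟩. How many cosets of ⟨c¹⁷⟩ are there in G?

First find ord(c¹⁷) by computing successive powers:
  (c¹⁷)¹ = c¹⁷, (c¹⁷)² = c¹⁰, (c¹⁷)³ = c³, (c¹⁷)⁴ = c²⁰, (c¹⁷)⁵ = c¹³, (c¹⁷)⁶ = c⁶, (c¹⁷)⁷ = c²³, (c¹⁷)⁸ = c¹⁶, (c¹⁷)⁹ = c⁹, (c¹⁷)¹⁰ = c², (c¹⁷)¹¹ = c¹⁹, (c¹⁷)¹² = c¹², (c¹⁷)¹³ = c⁵, (c¹⁷)¹⁴ = c²², (c¹⁷)¹⁵ = c¹⁵, (c¹⁷)¹⁶ = c⁸, (c¹⁷)¹⁷ = c, (c¹⁷)¹⁸ = c¹⁸, (c¹⁷)¹⁹ = c¹¹, (c¹⁷)²⁰ = c⁴, (c¹⁷)²¹ = c²¹, (c¹⁷)²² = c¹⁴, (c¹⁷)²³ = c⁷, (c¹⁷)²⁴ = e.
So |⟨c¹⁷⟩| = ord(c¹⁷) = 24. With |G| = 24, by Lagrange [G : ⟨c¹⁷⟩] = 24/24 = 1.

Answer: 1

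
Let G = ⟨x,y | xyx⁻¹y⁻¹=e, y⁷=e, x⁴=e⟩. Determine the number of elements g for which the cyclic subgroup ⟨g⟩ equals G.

G is cyclic of order 28. An element generates G iff its order is 28, and a cyclic group of order 28 has exactly φ(28) = 12 such elements.

Answer: 12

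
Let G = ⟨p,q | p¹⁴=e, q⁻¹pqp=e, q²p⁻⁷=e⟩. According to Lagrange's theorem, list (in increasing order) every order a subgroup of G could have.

|G| = 28 = 2² · 7. By Lagrange's theorem the order of any subgroup divides 28; the divisors of 28 are 1, 2, 4, 7, 14, 28.

Answer: 1, 2, 4, 7, 14, 28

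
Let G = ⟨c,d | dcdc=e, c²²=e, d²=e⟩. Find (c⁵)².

Compute successive powers of (c⁵), reducing at each step:
  (c⁵)²: (c⁵) · c⁵ = c¹⁰

Answer: c¹⁰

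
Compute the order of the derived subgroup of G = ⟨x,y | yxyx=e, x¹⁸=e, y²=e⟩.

G' = [G, G] is generated by all commutators. The generator-pair commutators are: [x, y] = x².
The subgroup they normally generate is {e, x², x⁴, x⁶, x⁸, x¹⁰, x¹², x¹⁴, x¹⁶}, of order 9.
Check: |G/G'| = 36/9 = 4 is the order of the abelianisation.

Answer: 9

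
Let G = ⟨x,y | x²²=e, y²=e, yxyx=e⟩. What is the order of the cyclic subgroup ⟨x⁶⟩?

|⟨x⁶⟩| equals the order of x⁶. Compute successive powers until reaching e:
  (x⁶)¹ = x⁶, (x⁶)² = x¹², (x⁶)³ = x¹⁸, (x⁶)⁴ = x², (x⁶)⁵ = x⁸, (x⁶)⁶ = x¹⁴, (x⁶)⁷ = x²⁰, (x⁶)⁸ = x⁴, (x⁶)⁹ = x¹⁰, (x⁶)¹⁰ = x¹⁶, (x⁶)¹¹ = e.
The smallest positive k with (x⁶)ᵏ = e is 11, so |⟨x⁶⟩| = 11.

Answer: 11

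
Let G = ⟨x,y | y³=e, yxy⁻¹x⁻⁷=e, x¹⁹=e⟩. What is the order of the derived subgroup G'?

G' = [G, G] is generated by all commutators. The generator-pair commutators are: [x, y] = x¹³.
The subgroup they normally generate is {e, x, x², x³, x⁴, x⁵, x⁶, x⁷, x⁸, x⁹, x¹⁰, x¹¹, x¹², x¹³, x¹⁴, x¹⁵, x¹⁶, x¹⁷, x¹⁸}, of order 19.
Check: |G/G'| = 57/19 = 3 is the order of the abelianisation.

Answer: 19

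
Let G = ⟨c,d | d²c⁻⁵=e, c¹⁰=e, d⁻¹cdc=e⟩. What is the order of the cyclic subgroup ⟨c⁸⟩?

|⟨c⁸⟩| equals the order of c⁸. Compute successive powers until reaching e:
  (c⁸)¹ = c⁸, (c⁸)² = c⁶, (c⁸)³ = c⁴, (c⁸)⁴ = c², (c⁸)⁵ = e.
The smallest positive k with (c⁸)ᵏ = e is 5, so |⟨c⁸⟩| = 5.

Answer: 5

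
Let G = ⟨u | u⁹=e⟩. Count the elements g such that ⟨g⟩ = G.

G is cyclic of order 9. An element generates G iff its order is 9, and a cyclic group of order 9 has exactly φ(9) = 6 such elements.

Answer: 6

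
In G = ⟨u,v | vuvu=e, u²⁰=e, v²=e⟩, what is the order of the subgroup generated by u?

|⟨u⟩| equals the order of u. Compute successive powers until reaching e:
  u¹ = u, u² = u², u³ = u³, u⁴ = u⁴, u⁵ = u⁵, u⁶ = u⁶, u⁷ = u⁷, u⁸ = u⁸, u⁹ = u⁹, u¹⁰ = u¹⁰, u¹¹ = u¹¹, u¹² = u¹², u¹³ = u¹³, u¹⁴ = u¹⁴, u¹⁵ = u¹⁵, u¹⁶ = u¹⁶, u¹⁷ = u¹⁷, u¹⁸ = u¹⁸, u¹⁹ = u¹⁹, u²⁰ = e.
The smallest positive k with uᵏ = e is 20, so |⟨u⟩| = 20.

Answer: 20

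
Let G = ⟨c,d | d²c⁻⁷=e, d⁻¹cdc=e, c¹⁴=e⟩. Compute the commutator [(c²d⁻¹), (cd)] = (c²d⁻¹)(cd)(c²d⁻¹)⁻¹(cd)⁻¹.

[(c²d⁻¹), (cd)] = (c²d⁻¹)·(cd)·(c²d⁻¹)⁻¹·(cd)⁻¹.
  (c²d⁻¹) · (cd) = c
  c · (c²d) = c³d
  (c³d) · (cd⁻¹) = c²

Answer: c²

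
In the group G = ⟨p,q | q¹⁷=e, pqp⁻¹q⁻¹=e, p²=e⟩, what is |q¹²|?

Compute successive powers until reaching e:
  (q¹²)¹ = q¹², (q¹²)² = q⁷, (q¹²)³ = q², (q¹²)⁴ = q¹⁴, (q¹²)⁵ = q⁹, (q¹²)⁶ = q⁴, (q¹²)⁷ = q¹⁶, (q¹²)⁸ = q¹¹, (q¹²)⁹ = q⁶, (q¹²)¹⁰ = q, (q¹²)¹¹ = q¹³, (q¹²)¹² = q⁸, (q¹²)¹³ = q³, (q¹²)¹⁴ = q¹⁵, (q¹²)¹⁵ = q¹⁰, (q¹²)¹⁶ = q⁵, (q¹²)¹⁷ = e.
The smallest positive k with (q¹²)ᵏ = e is 17.

Answer: 17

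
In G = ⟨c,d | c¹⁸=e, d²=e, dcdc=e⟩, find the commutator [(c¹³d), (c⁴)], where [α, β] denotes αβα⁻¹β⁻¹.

[(c¹³d), (c⁴)] = (c¹³d)·(c⁴)·(c¹³d)⁻¹·(c⁴)⁻¹.
  (c¹³d) · (c⁴) = c⁹d
  (c⁹d) · (c¹³d) = c¹⁴
  (c¹⁴) · (c¹⁴) = c¹⁰

Answer: c¹⁰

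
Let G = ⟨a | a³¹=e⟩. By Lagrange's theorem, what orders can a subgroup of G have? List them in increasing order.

|G| = 31 = 31. By Lagrange's theorem the order of any subgroup divides 31; the divisors of 31 are 1, 31.

Answer: 1, 31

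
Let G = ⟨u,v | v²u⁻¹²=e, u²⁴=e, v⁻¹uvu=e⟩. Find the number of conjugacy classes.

The conjugacy classes (representative and size) are:
  [e] (size 1), [u] (size 2), [u²] (size 2), [u³] (size 2), [u⁴] (size 2), [u⁵] (size 2), [u¹⁸] (size 2), [u⁷] (size 2), [u¹⁶] (size 2), [u¹⁵] (size 2), [u¹⁴] (size 2), [u¹³] (size 2), [u¹²] (size 1), [u⁶v] (size 12), [u⁵v⁻¹] (size 12).
Class equation: 1 + 2 + 2 + 2 + 2 + 2 + 2 + 2 + 2 + 2 + 2 + 2 + 1 + 12 + 12 = 48 = |G|. So G has 15 conjugacy classes.

Answer: 15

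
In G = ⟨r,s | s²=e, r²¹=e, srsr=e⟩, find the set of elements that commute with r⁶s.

⟨r⁶s⟩ ⊆ C_G(r⁶s) since powers of r⁶s commute with r⁶s; so |C_G(r⁶s)| ≥ |⟨r⁶s⟩| = 2.
By orbit–stabilizer, |C_G(r⁶s)| = |G| / |conj. class of r⁶s| = 42 / 21 = 2.
The 2 elements commuting with r⁶s are {e, r⁶s}.

Answer: {e, r⁶s}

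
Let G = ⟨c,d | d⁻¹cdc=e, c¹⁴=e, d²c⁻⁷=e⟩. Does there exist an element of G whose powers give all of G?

Every cyclic group is abelian. But c·d = cd while d·c = c⁶d⁻¹, so c·d ≠ d·c and G is not abelian. Hence G is not cyclic.

Answer: No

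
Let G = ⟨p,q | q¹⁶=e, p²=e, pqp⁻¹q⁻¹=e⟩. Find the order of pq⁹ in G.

Compute successive powers until reaching e:
  (pq⁹)¹ = pq⁹, (pq⁹)² = q², (pq⁹)³ = pq¹¹, (pq⁹)⁴ = q⁴, (pq⁹)⁵ = pq¹³, (pq⁹)⁶ = q⁶, (pq⁹)⁷ = pq¹⁵, (pq⁹)⁸ = q⁸, (pq⁹)⁹ = pq, (pq⁹)¹⁰ = q¹⁰, (pq⁹)¹¹ = pq³, (pq⁹)¹² = q¹², (pq⁹)¹³ = pq⁵, (pq⁹)¹⁴ = q¹⁴, (pq⁹)¹⁵ = pq⁷, (pq⁹)¹⁶ = e.
The smallest positive k with (pq⁹)ᵏ = e is 16.

Answer: 16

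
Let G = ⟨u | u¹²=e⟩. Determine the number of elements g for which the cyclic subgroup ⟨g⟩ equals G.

G is cyclic of order 12. An element generates G iff its order is 12, and a cyclic group of order 12 has exactly φ(12) = 4 such elements.

Answer: 4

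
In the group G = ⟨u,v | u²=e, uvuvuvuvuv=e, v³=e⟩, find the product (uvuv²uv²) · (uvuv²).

Compute (uvuv²uv²) · (uvuv²) by multiplying left to right and reducing via the relations at each step:
  (uvuv²uv²) · u = uv²uvuv
  (uv²uvuv) · v = uv²uvuv²
  (uv²uvuv²) · u = uv²uvuv²u
  (uv²uvuv²u) · v² = uv²uvuv²uv²

Answer: uv²uvuv²uv²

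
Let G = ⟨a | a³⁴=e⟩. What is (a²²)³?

Compute successive powers of (a²²), reducing at each step:
  (a²²)²: (a²²) · a²² = a¹⁰
  (a²²)³: (a¹⁰) · a²² = a³²

Answer: a³²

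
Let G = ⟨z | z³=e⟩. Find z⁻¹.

The order of z is 3 (smallest k with zᵏ = e), so z⁻¹ = z² = z².
Check: z · (z²) → z · z² = e, giving e as required.

Answer: z²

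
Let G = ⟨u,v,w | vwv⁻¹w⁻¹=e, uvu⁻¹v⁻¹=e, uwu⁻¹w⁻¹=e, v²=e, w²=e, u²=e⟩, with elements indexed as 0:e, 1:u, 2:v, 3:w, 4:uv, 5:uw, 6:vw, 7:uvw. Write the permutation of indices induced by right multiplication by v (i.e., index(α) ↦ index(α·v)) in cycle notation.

(0 2)(1 4)(3 6)(5 7)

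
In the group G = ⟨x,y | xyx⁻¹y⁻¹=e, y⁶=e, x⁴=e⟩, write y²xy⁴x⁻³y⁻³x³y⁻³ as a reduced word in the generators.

Multiply left to right, reducing at each step:
  (y²) · x = xy²
  (xy²) · y⁴ = x
  x · x⁻³ = x²
  (x²) · y⁻³ = x²y³
  (x²y³) · x³ = xy³
  (xy³) · y⁻³ = x

Answer: x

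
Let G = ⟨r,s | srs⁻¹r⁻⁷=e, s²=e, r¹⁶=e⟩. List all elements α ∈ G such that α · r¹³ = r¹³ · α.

⟨r¹³⟩ ⊆ C_G(r¹³) since powers of r¹³ commute with r¹³; so |C_G(r¹³)| ≥ |⟨r¹³⟩| = 16.
By orbit–stabilizer, |C_G(r¹³)| = |G| / |conj. class of r¹³| = 32 / 2 = 16.
The 16 elements commuting with r¹³ are {e, r, r², r³, r⁴, r⁵, r⁶, r⁷, r⁸, r⁹, r¹⁰, r¹¹, r¹², r¹³, r¹⁴, r¹⁵}.

Answer: {e, r, r², r³, r⁴, r⁵, r⁶, r⁷, r⁸, r⁹, r¹⁰, r¹¹, r¹², r¹³, r¹⁴, r¹⁵}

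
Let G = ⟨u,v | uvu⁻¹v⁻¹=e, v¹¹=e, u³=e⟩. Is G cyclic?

|G| = 33. The element uv has order 33 (its powers give 33 distinct elements), so ⟨uv⟩ = G and G is cyclic.

Answer: Yes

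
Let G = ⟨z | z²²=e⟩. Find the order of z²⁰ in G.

Compute successive powers until reaching e:
  (z²⁰)¹ = z²⁰, (z²⁰)² = z¹⁸, (z²⁰)³ = z¹⁶, (z²⁰)⁴ = z¹⁴, (z²⁰)⁵ = z¹², (z²⁰)⁶ = z¹⁰, (z²⁰)⁷ = z⁸, (z²⁰)⁸ = z⁶, (z²⁰)⁹ = z⁴, (z²⁰)¹⁰ = z², (z²⁰)¹¹ = e.
The smallest positive k with (z²⁰)ᵏ = e is 11.

Answer: 11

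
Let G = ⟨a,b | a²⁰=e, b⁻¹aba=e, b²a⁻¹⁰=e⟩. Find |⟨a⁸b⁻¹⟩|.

|⟨a⁸b⁻¹⟩| equals the order of a⁸b⁻¹. Compute successive powers until reaching e:
  (a⁸b⁻¹)¹ = a⁸b⁻¹, (a⁸b⁻¹)² = a¹⁰, (a⁸b⁻¹)³ = a⁸b, (a⁸b⁻¹)⁴ = e.
The smallest positive k with (a⁸b⁻¹)ᵏ = e is 4, so |⟨a⁸b⁻¹⟩| = 4.

Answer: 4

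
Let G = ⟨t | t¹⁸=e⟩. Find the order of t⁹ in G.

Compute successive powers until reaching e:
  (t⁹)¹ = t⁹, (t⁹)² = e.
The smallest positive k with (t⁹)ᵏ = e is 2.

Answer: 2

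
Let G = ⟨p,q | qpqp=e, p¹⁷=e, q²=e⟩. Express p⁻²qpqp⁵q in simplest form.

Multiply left to right, reducing at each step:
  (p¹⁵) · q = p¹⁵q
  (p¹⁵q) · p = p¹⁴q
  (p¹⁴q) · q = p¹⁴
  (p¹⁴) · p⁵ = p²
  (p²) · q = p²q

Answer: p²q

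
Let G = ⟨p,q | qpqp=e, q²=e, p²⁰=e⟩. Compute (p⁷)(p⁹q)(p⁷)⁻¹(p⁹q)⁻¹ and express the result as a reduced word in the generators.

[(p⁷), (p⁹q)] = (p⁷)·(p⁹q)·(p⁷)⁻¹·(p⁹q)⁻¹.
  (p⁷) · (p⁹q) = p¹⁶q
  (p¹⁶q) · (p¹³) = p³q
  (p³q) · (p⁹q) = p¹⁴

Answer: p¹⁴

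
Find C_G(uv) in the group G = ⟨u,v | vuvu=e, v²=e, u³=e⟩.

⟨uv⟩ ⊆ C_G(uv) since powers of uv commute with uv; so |C_G(uv)| ≥ |⟨uv⟩| = 2.
By orbit–stabilizer, |C_G(uv)| = |G| / |conj. class of uv| = 6 / 3 = 2.
The 2 elements commuting with uv are {e, uv}.

Answer: {e, uv}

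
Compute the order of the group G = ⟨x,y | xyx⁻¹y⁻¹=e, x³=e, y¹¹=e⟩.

Enumerate words in the generators, reducing via the relations: the distinct elements are
  {e, x, y, xy, x², y², y³, y⁴, y⁵, y⁶, y⁷, y⁸, y⁹, xy², xy³, xy⁴, xy⁵, xy⁶, xy⁷, xy⁸, xy⁹, x²y, y¹⁰, xy¹⁰, x²y², x²y³, x²y⁴, x²y⁵, x²y⁶, x²y⁷, x²y⁸, x²y⁹, x²y¹⁰}.
No further products give new elements, so |G| = 33.

Answer: 33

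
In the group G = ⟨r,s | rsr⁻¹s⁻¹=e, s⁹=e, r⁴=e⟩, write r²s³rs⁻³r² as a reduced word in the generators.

Multiply left to right, reducing at each step:
  (r²) · s³ = r²s³
  (r²s³) · r = r³s³
  (r³s³) · s⁻³ = r³
  (r³) · r² = r

Answer: r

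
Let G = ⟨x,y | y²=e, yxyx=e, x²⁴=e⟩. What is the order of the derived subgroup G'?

G' = [G, G] is generated by all commutators. The generator-pair commutators are: [x, y] = x².
The subgroup they normally generate is {e, x², x⁴, x⁶, x⁸, x¹⁰, x¹², x¹⁴, x¹⁶, x¹⁸, x²⁰, x²²}, of order 12.
Check: |G/G'| = 48/12 = 4 is the order of the abelianisation.

Answer: 12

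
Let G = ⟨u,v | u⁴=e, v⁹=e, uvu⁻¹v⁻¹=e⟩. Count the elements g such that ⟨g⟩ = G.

G is cyclic of order 36. An element generates G iff its order is 36, and a cyclic group of order 36 has exactly φ(36) = 12 such elements.

Answer: 12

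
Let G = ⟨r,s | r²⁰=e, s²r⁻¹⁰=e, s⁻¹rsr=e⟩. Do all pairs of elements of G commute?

r·s = rs but s·r = r⁹s⁻¹, so r·s ≠ s·r and G is not abelian.

Answer: No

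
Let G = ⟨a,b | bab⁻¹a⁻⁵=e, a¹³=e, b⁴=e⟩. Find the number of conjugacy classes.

The conjugacy classes (representative and size) are:
  [e] (size 1), [a] (size 4), [a²] (size 4), [a⁹] (size 4), [a¹²b] (size 13), [a⁴b²] (size 13), [a¹²b³] (size 13).
Class equation: 1 + 4 + 4 + 4 + 13 + 13 + 13 = 52 = |G|. So G has 7 conjugacy classes.

Answer: 7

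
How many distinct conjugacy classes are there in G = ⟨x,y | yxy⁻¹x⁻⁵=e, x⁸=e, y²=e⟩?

The conjugacy classes (representative and size) are:
  [e] (size 1), [x⁵] (size 2), [x²] (size 1), [x⁷] (size 2), [x⁴] (size 1), [x⁶] (size 1), [y] (size 2), [x⁵y] (size 2), [x²y] (size 2), [x³y] (size 2).
Class equation: 1 + 2 + 1 + 2 + 1 + 1 + 2 + 2 + 2 + 2 = 16 = |G|. So G has 10 conjugacy classes.

Answer: 10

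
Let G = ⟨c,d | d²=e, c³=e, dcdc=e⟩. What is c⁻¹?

The order of c is 3 (smallest k with cᵏ = e), so c⁻¹ = c² = c².
Check: c · (c²) → c · c² = e, giving e as required.

Answer: c²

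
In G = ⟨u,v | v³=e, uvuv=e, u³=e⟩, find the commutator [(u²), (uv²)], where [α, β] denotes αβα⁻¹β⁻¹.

[(u²), (uv²)] = (u²)·(uv²)·(u²)⁻¹·(uv²)⁻¹.
  (u²) · (uv²) = v²
  (v²) · u = v²u
  (v²u) · (vu²) = u²v²

Answer: u²v²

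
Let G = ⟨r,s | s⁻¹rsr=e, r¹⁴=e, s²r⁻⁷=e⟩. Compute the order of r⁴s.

Compute successive powers until reaching e:
  (r⁴s)¹ = r⁴s, (r⁴s)² = r⁷, (r⁴s)³ = r⁴s⁻¹, (r⁴s)⁴ = e.
The smallest positive k with (r⁴s)ᵏ = e is 4.

Answer: 4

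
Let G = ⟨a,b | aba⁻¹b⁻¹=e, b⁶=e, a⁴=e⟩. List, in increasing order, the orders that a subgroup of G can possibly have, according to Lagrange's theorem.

|G| = 24 = 2³ · 3. By Lagrange's theorem the order of any subgroup divides 24; the divisors of 24 are 1, 2, 3, 4, 6, 8, 12, 24.

Answer: 1, 2, 3, 4, 6, 8, 12, 24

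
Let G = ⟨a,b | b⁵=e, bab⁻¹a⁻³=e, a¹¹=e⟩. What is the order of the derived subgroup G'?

G' = [G, G] is generated by all commutators. The generator-pair commutators are: [a, b] = a⁹.
The subgroup they normally generate is {e, a, a², a³, a⁴, a⁵, a⁶, a⁷, a⁸, a⁹, a¹⁰}, of order 11.
Check: |G/G'| = 55/11 = 5 is the order of the abelianisation.

Answer: 11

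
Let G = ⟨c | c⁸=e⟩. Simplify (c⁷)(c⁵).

Compute (c⁷) · (c⁵) by multiplying left to right and reducing via the relations at each step:
  (c⁷) · c⁵ = c⁴

Answer: c⁴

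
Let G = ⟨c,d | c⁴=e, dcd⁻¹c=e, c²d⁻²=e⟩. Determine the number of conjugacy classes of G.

The conjugacy classes (representative and size) are:
  [e] (size 1), [c³] (size 2), [c²] (size 1), [d⁻¹] (size 2), [cd] (size 2).
Class equation: 1 + 2 + 1 + 2 + 2 = 8 = |G|. So G has 5 conjugacy classes.

Answer: 5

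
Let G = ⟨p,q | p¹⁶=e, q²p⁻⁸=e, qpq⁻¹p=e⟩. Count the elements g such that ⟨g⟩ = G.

⟨g⟩ = G would require ord(g) = |G| = 32, but the maximum element order in G is 16 < 32. So G is not cyclic and no single element generates it: the count is 0.

Answer: 0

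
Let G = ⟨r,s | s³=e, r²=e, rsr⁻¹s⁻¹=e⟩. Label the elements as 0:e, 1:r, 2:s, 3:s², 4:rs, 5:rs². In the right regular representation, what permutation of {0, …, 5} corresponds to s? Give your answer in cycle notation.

(0 2 3)(1 4 5)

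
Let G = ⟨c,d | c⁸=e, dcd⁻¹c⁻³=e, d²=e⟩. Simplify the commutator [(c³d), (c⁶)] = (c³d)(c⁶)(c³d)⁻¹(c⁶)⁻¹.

[(c³d), (c⁶)] = (c³d)·(c⁶)·(c³d)⁻¹·(c⁶)⁻¹.
  (c³d) · (c⁶) = c⁵d
  (c⁵d) · (c⁷d) = c²
  (c²) · (c²) = c⁴

Answer: c⁴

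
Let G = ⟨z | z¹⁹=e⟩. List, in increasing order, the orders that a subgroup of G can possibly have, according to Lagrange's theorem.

|G| = 19 = 19. By Lagrange's theorem the order of any subgroup divides 19; the divisors of 19 are 1, 19.

Answer: 1, 19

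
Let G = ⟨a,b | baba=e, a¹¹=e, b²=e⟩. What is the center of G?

An element z ∈ Z(G) iff z commutes with every generator.
For example e is central: e·a = a = a·e; e·b = b = b·e.
Whereas a ∉ Z(G) since a·b = ab ≠ a¹⁰b = b·a.
Checking each of the 22 elements this way gives Z(G) = {e}, of order 1.

Answer: {e}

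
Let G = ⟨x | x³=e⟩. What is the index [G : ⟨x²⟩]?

First find ord(x²) by computing successive powers:
  (x²)¹ = x², (x²)² = x, (x²)³ = e.
So |⟨x²⟩| = ord(x²) = 3. With |G| = 3, by Lagrange [G : ⟨x²⟩] = 3/3 = 1.

Answer: 1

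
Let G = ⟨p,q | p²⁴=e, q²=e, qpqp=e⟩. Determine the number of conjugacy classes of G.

The conjugacy classes (representative and size) are:
  [e] (size 1), [p²³] (size 2), [p²] (size 2), [p³] (size 2), [p²⁰] (size 2), [p¹⁹] (size 2), [p⁶] (size 2), [p⁷] (size 2), [p⁸] (size 2), [p⁹] (size 2), [p¹⁴] (size 2), [p¹¹] (size 2), [p¹²] (size 1), [p⁴q] (size 12), [p⁵q] (size 12).
Class equation: 1 + 2 + 2 + 2 + 2 + 2 + 2 + 2 + 2 + 2 + 2 + 2 + 1 + 12 + 12 = 48 = |G|. So G has 15 conjugacy classes.

Answer: 15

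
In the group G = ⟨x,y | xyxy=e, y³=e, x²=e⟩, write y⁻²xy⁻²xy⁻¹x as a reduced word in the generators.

Multiply left to right, reducing at each step:
  y · x = xy²
  (xy²) · y⁻² = x
  x · x = e
  e · y⁻¹ = y²
  (y²) · x = xy

Answer: xy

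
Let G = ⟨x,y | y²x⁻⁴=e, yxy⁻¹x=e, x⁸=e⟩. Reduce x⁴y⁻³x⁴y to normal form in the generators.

Multiply left to right, reducing at each step:
  (x⁴) · y⁻³ = y⁻¹
  (y⁻¹) · x⁴ = y
  y · y = x⁴

Answer: x⁴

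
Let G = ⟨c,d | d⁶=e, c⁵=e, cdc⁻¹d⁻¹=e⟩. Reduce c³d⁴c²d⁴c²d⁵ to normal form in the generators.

Multiply left to right, reducing at each step:
  (c³) · d⁴ = c³d⁴
  (c³d⁴) · c² = d⁴
  (d⁴) · d⁴ = d²
  (d²) · c² = c²d²
  (c²d²) · d⁵ = c²d

Answer: c²d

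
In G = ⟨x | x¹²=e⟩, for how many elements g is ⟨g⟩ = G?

G is cyclic of order 12. An element generates G iff its order is 12, and a cyclic group of order 12 has exactly φ(12) = 4 such elements.

Answer: 4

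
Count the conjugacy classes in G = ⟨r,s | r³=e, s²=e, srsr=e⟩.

The conjugacy classes (representative and size) are:
  [e] (size 1), [r] (size 2), [rs] (size 3).
Class equation: 1 + 2 + 3 = 6 = |G|. So G has 3 conjugacy classes.

Answer: 3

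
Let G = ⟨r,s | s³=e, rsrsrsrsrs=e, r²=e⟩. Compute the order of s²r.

Compute successive powers until reaching e:
  (s²r)¹ = s²r, (s²r)² = s²rs²r, (s²r)³ = rsrs, (s²r)⁴ = rs, (s²r)⁵ = e.
The smallest positive k with (s²r)ᵏ = e is 5.

Answer: 5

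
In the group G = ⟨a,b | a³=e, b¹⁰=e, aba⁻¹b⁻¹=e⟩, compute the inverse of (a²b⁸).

The order of (a²b⁸) is 15 (smallest k with (a²b⁸)ᵏ = e), so (a²b⁸)⁻¹ = (a²b⁸)¹⁴ = ab².
Check: (a²b⁸) · (ab²) → (a²b⁸) · a = b⁸;   (b⁸) · b² = e, giving e as required.

Answer: ab²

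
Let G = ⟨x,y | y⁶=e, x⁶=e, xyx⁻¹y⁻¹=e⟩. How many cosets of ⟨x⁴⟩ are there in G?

First find ord(x⁴) by computing successive powers:
  (x⁴)¹ = x⁴, (x⁴)² = x², (x⁴)³ = e.
So |⟨x⁴⟩| = ord(x⁴) = 3. With |G| = 36, by Lagrange [G : ⟨x⁴⟩] = 36/3 = 12.

Answer: 12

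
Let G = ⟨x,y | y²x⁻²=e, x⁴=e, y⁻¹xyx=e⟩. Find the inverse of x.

The order of x is 4 (smallest k with xᵏ = e), so x⁻¹ = x³ = x³.
Check: x · (x³) → x · x³ = e, giving e as required.

Answer: x³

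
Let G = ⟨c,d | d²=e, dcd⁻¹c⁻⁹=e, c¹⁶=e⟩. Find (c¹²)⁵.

Compute successive powers of (c¹²), reducing at each step:
  (c¹²)²: (c¹²) · c¹² = c⁸
  (c¹²)³: (c⁸) · c¹² = c⁴
  (c¹²)⁴: (c⁴) · c¹² = e
  (c¹²)⁵: e · c¹² = c¹²

Answer: c¹²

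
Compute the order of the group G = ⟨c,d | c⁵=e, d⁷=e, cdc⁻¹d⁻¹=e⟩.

Enumerate words in the generators, reducing via the relations: the distinct elements are
  {c, d, e, cd, c², c³, c⁴, d², d³, d⁴, d⁵, d⁶, cd², cd³, cd⁴, cd⁵, cd⁶, c²d, c³d, c⁴d, c²d², c²d³, c²d⁴, c²d⁵, c²d⁶, c³d², c³d³, c³d⁴, c³d⁵, c³d⁶, c⁴d², c⁴d³, c⁴d⁴, c⁴d⁵, c⁴d⁶}.
No further products give new elements, so |G| = 35.

Answer: 35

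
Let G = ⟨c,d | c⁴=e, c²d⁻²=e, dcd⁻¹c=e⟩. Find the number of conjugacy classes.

The conjugacy classes (representative and size) are:
  [e] (size 1), [c³] (size 2), [c²] (size 1), [d⁻¹] (size 2), [cd] (size 2).
Class equation: 1 + 2 + 1 + 2 + 2 = 8 = |G|. So G has 5 conjugacy classes.

Answer: 5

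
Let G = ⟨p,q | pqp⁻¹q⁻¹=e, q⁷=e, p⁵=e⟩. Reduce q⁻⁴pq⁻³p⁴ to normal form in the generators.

Multiply left to right, reducing at each step:
  (q³) · p = pq³
  (pq³) · q⁻³ = p
  p · p⁴ = e

Answer: e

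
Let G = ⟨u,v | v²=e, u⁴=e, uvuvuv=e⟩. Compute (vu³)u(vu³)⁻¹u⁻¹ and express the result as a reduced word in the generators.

[(vu³), u] = (vu³)·u·(vu³)⁻¹·u⁻¹.
  (vu³) · u = v
  v · (uv) = u³vu³
  (u³vu³) · (u³) = u³vu²

Answer: u³vu²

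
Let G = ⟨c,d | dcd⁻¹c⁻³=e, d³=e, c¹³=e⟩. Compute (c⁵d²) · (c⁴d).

Compute (c⁵d²) · (c⁴d) by multiplying left to right and reducing via the relations at each step:
  (c⁵d²) · c⁴ = c²d²
  (c²d²) · d = c²

Answer: c²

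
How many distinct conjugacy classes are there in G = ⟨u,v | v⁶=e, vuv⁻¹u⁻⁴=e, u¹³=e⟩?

The conjugacy classes (representative and size) are:
  [e] (size 1), [u⁴] (size 6), [u¹¹] (size 6), [u⁷v] (size 13), [u⁸v²] (size 13), [u¹²v³] (size 13), [u⁵v⁴] (size 13), [u¹¹v⁵] (size 13).
Class equation: 1 + 6 + 6 + 13 + 13 + 13 + 13 + 13 = 78 = |G|. So G has 8 conjugacy classes.

Answer: 8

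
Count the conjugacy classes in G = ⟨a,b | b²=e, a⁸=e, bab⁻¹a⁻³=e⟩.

The conjugacy classes (representative and size) are:
  [e] (size 1), [a³] (size 2), [a²] (size 2), [a⁴] (size 1), [a⁵] (size 2), [a⁴b] (size 4), [ab] (size 4).
Class equation: 1 + 2 + 2 + 1 + 2 + 4 + 4 = 16 = |G|. So G has 7 conjugacy classes.

Answer: 7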